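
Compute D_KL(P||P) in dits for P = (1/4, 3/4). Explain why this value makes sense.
0.0000 dits

KL divergence satisfies the Gibbs inequality: D_KL(P||Q) ≥ 0 for all distributions P, Q.

D_KL(P||Q) = Σ p(x) log(p(x)/q(x))
Each term is p(x) × log_10(p(x)/p(x)) = p(x) × log_10(1) = 0, so the sum is 0.
D_KL(P||Q) = 0.0000 dits

When P = Q, the KL divergence is exactly 0, as there is no 'divergence' between identical distributions.

This non-negativity is a fundamental property: relative entropy cannot be negative because it measures how different Q is from P.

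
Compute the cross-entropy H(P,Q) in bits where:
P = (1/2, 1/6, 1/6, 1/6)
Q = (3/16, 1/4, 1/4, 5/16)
2.1539 bits

Cross-entropy: H(P,Q) = -Σ p(x) log q(x)

Alternatively: H(P,Q) = H(P) + D_KL(P||Q)
H(P) = 1.7925 bits
D_KL(P||Q) = 0.3614 bits

H(P,Q) = 1.7925 + 0.3614 = 2.1539 bits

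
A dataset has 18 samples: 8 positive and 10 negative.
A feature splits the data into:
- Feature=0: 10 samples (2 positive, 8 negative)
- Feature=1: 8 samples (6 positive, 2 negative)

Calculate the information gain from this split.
0.2294 bits

Information Gain = H(Y) - H(Y|Feature)

Before split:
P(positive) = 8/18 = 0.4444
H(Y) = 0.9911 bits

After split:
Feature=0: H = 0.7219 bits (weight = 10/18)
Feature=1: H = 0.8113 bits (weight = 8/18)
H(Y|Feature) = (10/18)×0.7219 + (8/18)×0.8113 = 0.7616 bits

Information Gain = 0.9911 - 0.7616 = 0.2294 bits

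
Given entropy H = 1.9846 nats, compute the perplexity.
7.2761

Perplexity is e^H (or exp(H) for natural log).

H = 1.9846 nats
Perplexity = e^1.9846 = 7.2761

Interpretation: The model's uncertainty is equivalent to choosing uniformly among 7.3 options.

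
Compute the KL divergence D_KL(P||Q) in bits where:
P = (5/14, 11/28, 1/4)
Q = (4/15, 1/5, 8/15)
0.2599 bits

KL divergence: D_KL(P||Q) = Σ p(x) log(p(x)/q(x))

Computing term by term:
  x=0: 5/14 × log_2[(5/14)/(4/15)] = 5/14 × 0.4215 = 0.1505
  x=1: 11/28 × log_2[(11/28)/(1/5)] = 11/28 × 0.9740 = 0.3826
  x=2: 1/4 × log_2[(1/4)/(8/15)] = 1/4 × -1.0931 = -0.2733

D_KL(P||Q) = 0.2599 bits

Note: KL divergence is always non-negative and equals 0 iff P = Q.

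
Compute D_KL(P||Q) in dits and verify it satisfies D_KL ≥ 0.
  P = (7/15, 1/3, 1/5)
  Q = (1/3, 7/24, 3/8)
0.0329 dits

KL divergence satisfies the Gibbs inequality: D_KL(P||Q) ≥ 0 for all distributions P, Q.

D_KL(P||Q) = Σ p(x) log(p(x)/q(x))
Term by term:
  x=0: 7/15 × log_10[(7/15)/(1/3)] = 0.0682
  x=1: 1/3 × log_10[(1/3)/(7/24)] = 0.0193
  x=2: 1/5 × log_10[(1/5)/(3/8)] = -0.0546
D_KL(P||Q) = 0.0329 dits

D_KL(P||Q) = 0.0329 ≥ 0 ✓

This non-negativity is a fundamental property: relative entropy cannot be negative because it measures how different Q is from P.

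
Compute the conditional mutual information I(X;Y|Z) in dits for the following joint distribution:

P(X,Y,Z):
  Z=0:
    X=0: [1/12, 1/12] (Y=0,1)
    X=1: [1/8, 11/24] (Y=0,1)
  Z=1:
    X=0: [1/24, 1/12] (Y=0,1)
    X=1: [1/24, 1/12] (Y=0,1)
0.0106 dits

Conditional mutual information: I(X;Y|Z) = H(X|Z) + H(Y|Z) - H(X,Y|Z)

H(Z) = 0.2442
H(X,Z) = 0.4920 → H(X|Z) = 0.2478
H(Y,Z) = 0.5058 → H(Y|Z) = 0.2616
H(X,Y,Z) = 0.7429 → H(X,Y|Z) = 0.4987

I(X;Y|Z) = 0.2478 + 0.2616 - 0.4987 = 0.0106 dits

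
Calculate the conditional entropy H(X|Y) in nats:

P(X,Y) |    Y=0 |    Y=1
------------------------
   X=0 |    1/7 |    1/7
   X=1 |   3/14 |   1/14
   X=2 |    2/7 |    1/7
1.0587 nats

Using the chain rule: H(X|Y) = H(X,Y) - H(Y)

First, compute H(X,Y) = 1.7105 nats

Marginal P(Y) = (9/14, 5/14)
H(Y) = 0.6518 nats

H(X|Y) = H(X,Y) - H(Y) = 1.7105 - 0.6518 = 1.0587 nats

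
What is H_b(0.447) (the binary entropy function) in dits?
0.2986 dits

The binary entropy function is:
H(p) = -p log(p) - (1-p) log(1-p)

H(0.447) = -0.447 × log_10(0.447) - 0.553 × log_10(0.553)
H(0.447) = 0.2986 dits

Note: Binary entropy is maximized at p=0.5 (H=1 bit) and minimized at p=0 or p=1 (H=0).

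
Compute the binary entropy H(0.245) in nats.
0.5568 nats

The binary entropy function is:
H(p) = -p log(p) - (1-p) log(1-p)

H(0.245) = -0.245 × log_e(0.245) - 0.755 × log_e(0.755)
H(0.245) = 0.5568 nats

Note: Binary entropy is maximized at p=0.5 (H=1 bit) and minimized at p=0 or p=1 (H=0).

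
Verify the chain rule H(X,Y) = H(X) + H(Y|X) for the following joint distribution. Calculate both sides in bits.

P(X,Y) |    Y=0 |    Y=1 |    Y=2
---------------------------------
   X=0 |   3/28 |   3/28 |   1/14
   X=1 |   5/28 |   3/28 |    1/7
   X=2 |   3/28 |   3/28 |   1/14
H(X,Y) = 3.1151, H(X) = 1.5567, H(Y|X) = 1.5584 (all in bits)

Chain rule: H(X,Y) = H(X) + H(Y|X)

Left side — joint entropy directly:
H(X,Y) = -Σ p(x,y) log p(x,y) = 3.1151 bits

Right side — compute H(Y|X) from the conditional distributions:
P(X) = (2/7, 3/7, 2/7), so H(X) = 1.5567 bits
H(Y|X) = Σ_x P(X=x) · H(Y|X=x):
  P(Y|X=0) = (3/8, 3/8, 1/4), H(Y|X=0) = 1.5613, weight P(X=0) = 2/7
  P(Y|X=1) = (5/12, 1/4, 1/3), H(Y|X=1) = 1.5546, weight P(X=1) = 3/7
  P(Y|X=2) = (3/8, 3/8, 1/4), H(Y|X=2) = 1.5613, weight P(X=2) = 2/7
H(Y|X) = 1.5584 bits

H(X) + H(Y|X) = 1.5567 + 1.5584 = 3.1151 bits

Both sides equal 3.1151 bits. ✓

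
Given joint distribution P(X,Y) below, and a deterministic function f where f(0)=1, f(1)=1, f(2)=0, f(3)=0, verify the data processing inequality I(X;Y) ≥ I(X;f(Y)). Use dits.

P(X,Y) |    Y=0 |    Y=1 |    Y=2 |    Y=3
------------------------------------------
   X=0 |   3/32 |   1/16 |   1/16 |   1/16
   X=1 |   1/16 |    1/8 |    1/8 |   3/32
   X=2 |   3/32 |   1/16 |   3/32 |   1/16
I(X;Y) = 0.0093, I(X;f(Y)) = 0.0013, inequality holds: 0.0093 ≥ 0.0013

Data Processing Inequality: For any Markov chain X → Y → Z, we have I(X;Y) ≥ I(X;Z).

Here Z = f(Y) is a deterministic function of Y, forming X → Y → Z.

Original I(X;Y) = 0.0093 dits

After applying f:
P(X,Z) where Z=f(Y):
- P(X,Z=0) = P(X,Y=2) + P(X,Y=3)
- P(X,Z=1) = P(X,Y=0) + P(X,Y=1)

I(X;Z) = I(X;f(Y)) = 0.0013 dits

Verification: 0.0093 ≥ 0.0013 ✓

Information cannot be created by processing; the function f can only lose information about X.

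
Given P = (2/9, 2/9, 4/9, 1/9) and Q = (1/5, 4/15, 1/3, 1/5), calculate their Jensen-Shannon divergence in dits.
0.0051 dits

Jensen-Shannon divergence is:
JSD(P||Q) = 0.5 × D_KL(P||M) + 0.5 × D_KL(Q||M)
where M = 0.5 × (P + Q) is the mixture distribution.

M = 0.5 × (2/9, 2/9, 4/9, 1/9) + 0.5 × (1/5, 4/15, 1/3, 1/5) = (0.211111, 0.244444, 7/18, 0.155556)

D_KL(P||M) = 0.0053 dits
D_KL(Q||M) = 0.0049 dits

JSD(P||Q) = 0.5 × 0.0053 + 0.5 × 0.0049 = 0.0051 dits

Unlike KL divergence, JSD is symmetric and bounded: 0 ≤ JSD ≤ log(2).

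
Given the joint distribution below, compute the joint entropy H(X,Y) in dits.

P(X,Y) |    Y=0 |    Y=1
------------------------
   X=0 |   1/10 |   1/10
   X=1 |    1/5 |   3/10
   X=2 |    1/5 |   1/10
0.7365 dits

Joint entropy is H(X,Y) = -Σ_{x,y} p(x,y) log p(x,y).

Summing over all non-zero entries:
H(X,Y) = -[1/10·log_10(1/10) + 1/10·log_10(1/10) + 1/5·log_10(1/5) + 3/10·log_10(3/10) + 1/5·log_10(1/5) + 1/10·log_10(1/10)]
H(X,Y) = 0.7365 dits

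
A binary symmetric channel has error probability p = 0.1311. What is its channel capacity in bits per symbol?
0.4396 bits

For a binary symmetric channel (BSC) with error probability p:
Capacity C = 1 - H(p) bits per symbol

where H(p) = -p log₂(p) - (1-p) log₂(1-p) is the binary entropy function.

H(0.1311) = 0.5604 bits
C = 1 - 0.5604 = 0.4396 bits per symbol

This means we can reliably transmit up to 0.4396 bits of information per channel use.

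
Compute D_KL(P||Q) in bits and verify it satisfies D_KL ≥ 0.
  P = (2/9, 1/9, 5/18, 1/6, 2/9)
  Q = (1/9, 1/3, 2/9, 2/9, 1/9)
0.2886 bits

KL divergence satisfies the Gibbs inequality: D_KL(P||Q) ≥ 0 for all distributions P, Q.

D_KL(P||Q) = Σ p(x) log(p(x)/q(x))
Term by term:
  x=0: 2/9 × log_2[(2/9)/(1/9)] = 0.2222
  x=1: 1/9 × log_2[(1/9)/(1/3)] = -0.1761
  x=2: 5/18 × log_2[(5/18)/(2/9)] = 0.0894
  x=3: 1/6 × log_2[(1/6)/(2/9)] = -0.0692
  x=4: 2/9 × log_2[(2/9)/(1/9)] = 0.2222
D_KL(P||Q) = 0.2886 bits

D_KL(P||Q) = 0.2886 ≥ 0 ✓

This non-negativity is a fundamental property: relative entropy cannot be negative because it measures how different Q is from P.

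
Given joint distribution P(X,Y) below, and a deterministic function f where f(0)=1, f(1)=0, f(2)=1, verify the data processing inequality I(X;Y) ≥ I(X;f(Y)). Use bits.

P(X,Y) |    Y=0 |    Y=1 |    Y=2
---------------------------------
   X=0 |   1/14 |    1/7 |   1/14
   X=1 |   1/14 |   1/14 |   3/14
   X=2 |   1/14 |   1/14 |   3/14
I(X;Y) = 0.0848, I(X;f(Y)) = 0.0617, inequality holds: 0.0848 ≥ 0.0617

Data Processing Inequality: For any Markov chain X → Y → Z, we have I(X;Y) ≥ I(X;Z).

Here Z = f(Y) is a deterministic function of Y, forming X → Y → Z.

Original I(X;Y) = 0.0848 bits

After applying f:
P(X,Z) where Z=f(Y):
- P(X,Z=0) = P(X,Y=1)
- P(X,Z=1) = P(X,Y=0) + P(X,Y=2)

I(X;Z) = I(X;f(Y)) = 0.0617 bits

Verification: 0.0848 ≥ 0.0617 ✓

Information cannot be created by processing; the function f can only lose information about X.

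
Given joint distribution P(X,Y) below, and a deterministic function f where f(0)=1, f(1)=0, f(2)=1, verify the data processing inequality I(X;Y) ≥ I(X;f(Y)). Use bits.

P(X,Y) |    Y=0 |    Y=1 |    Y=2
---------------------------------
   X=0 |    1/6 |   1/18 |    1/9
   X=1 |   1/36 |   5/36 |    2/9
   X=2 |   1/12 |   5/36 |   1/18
I(X;Y) = 0.1810, I(X;f(Y)) = 0.0582, inequality holds: 0.1810 ≥ 0.0582

Data Processing Inequality: For any Markov chain X → Y → Z, we have I(X;Y) ≥ I(X;Z).

Here Z = f(Y) is a deterministic function of Y, forming X → Y → Z.

Original I(X;Y) = 0.1810 bits

After applying f:
P(X,Z) where Z=f(Y):
- P(X,Z=0) = P(X,Y=1)
- P(X,Z=1) = P(X,Y=0) + P(X,Y=2)

I(X;Z) = I(X;f(Y)) = 0.0582 bits

Verification: 0.1810 ≥ 0.0582 ✓

Information cannot be created by processing; the function f can only lose information about X.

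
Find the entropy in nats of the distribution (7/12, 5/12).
0.6792 nats

Shannon entropy is H(X) = -Σ p(x) log p(x).

For P = (7/12, 5/12):
H = -7/12 × log_e(7/12) -5/12 × log_e(5/12)
H = 0.6792 nats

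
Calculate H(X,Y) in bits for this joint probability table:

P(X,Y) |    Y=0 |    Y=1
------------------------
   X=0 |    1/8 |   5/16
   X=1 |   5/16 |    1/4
1.9238 bits

Joint entropy is H(X,Y) = -Σ_{x,y} p(x,y) log p(x,y).

Summing over all non-zero entries:
H(X,Y) = -[1/8·log_2(1/8) + 5/16·log_2(5/16) + 5/16·log_2(5/16) + 1/4·log_2(1/4)]
H(X,Y) = 1.9238 bits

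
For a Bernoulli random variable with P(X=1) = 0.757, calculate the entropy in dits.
0.2408 dits

The binary entropy function is:
H(p) = -p log(p) - (1-p) log(1-p)

H(0.757) = -0.757 × log_10(0.757) - 0.243 × log_10(0.243)
H(0.757) = 0.2408 dits

Note: Binary entropy is maximized at p=0.5 (H=1 bit) and minimized at p=0 or p=1 (H=0).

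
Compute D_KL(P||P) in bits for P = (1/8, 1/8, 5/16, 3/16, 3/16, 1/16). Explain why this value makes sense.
0.0000 bits

KL divergence satisfies the Gibbs inequality: D_KL(P||Q) ≥ 0 for all distributions P, Q.

D_KL(P||Q) = Σ p(x) log(p(x)/q(x))
Each term is p(x) × log_2(p(x)/p(x)) = p(x) × log_2(1) = 0, so the sum is 0.
D_KL(P||Q) = 0.0000 bits

When P = Q, the KL divergence is exactly 0, as there is no 'divergence' between identical distributions.

This non-negativity is a fundamental property: relative entropy cannot be negative because it measures how different Q is from P.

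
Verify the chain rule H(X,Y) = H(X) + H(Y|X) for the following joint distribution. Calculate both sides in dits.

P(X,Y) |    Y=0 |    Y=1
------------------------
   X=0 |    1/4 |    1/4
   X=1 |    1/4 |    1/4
H(X,Y) = 0.6021, H(X) = 0.3010, H(Y|X) = 0.3010 (all in dits)

Chain rule: H(X,Y) = H(X) + H(Y|X)

Left side — joint entropy directly:
H(X,Y) = -Σ p(x,y) log p(x,y) = 0.6021 dits

Right side — compute H(Y|X) from the conditional distributions:
P(X) = (1/2, 1/2), so H(X) = 0.3010 dits
H(Y|X) = Σ_x P(X=x) · H(Y|X=x):
  P(Y|X=0) = (1/2, 1/2), H(Y|X=0) = 0.3010, weight P(X=0) = 1/2
  P(Y|X=1) = (1/2, 1/2), H(Y|X=1) = 0.3010, weight P(X=1) = 1/2
H(Y|X) = 0.3010 dits

H(X) + H(Y|X) = 0.3010 + 0.3010 = 0.6021 dits

Both sides equal 0.6021 dits. ✓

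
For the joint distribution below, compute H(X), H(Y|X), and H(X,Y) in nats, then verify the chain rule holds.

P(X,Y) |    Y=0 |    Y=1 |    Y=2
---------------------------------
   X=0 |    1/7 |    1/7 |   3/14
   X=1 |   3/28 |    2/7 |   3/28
H(X,Y) = 1.7226, H(X) = 0.6931, H(Y|X) = 1.0295 (all in nats)

Chain rule: H(X,Y) = H(X) + H(Y|X)

Left side — joint entropy directly:
H(X,Y) = -Σ p(x,y) log p(x,y) = 1.7226 nats

Right side — compute H(Y|X) from the conditional distributions:
P(X) = (1/2, 1/2), so H(X) = 0.6931 nats
H(Y|X) = Σ_x P(X=x) · H(Y|X=x):
  P(Y|X=0) = (2/7, 2/7, 3/7), H(Y|X=0) = 1.0790, weight P(X=0) = 1/2
  P(Y|X=1) = (3/14, 4/7, 3/14), H(Y|X=1) = 0.9800, weight P(X=1) = 1/2
H(Y|X) = 1.0295 nats

H(X) + H(Y|X) = 0.6931 + 1.0295 = 1.7226 nats

Both sides equal 1.7226 nats. ✓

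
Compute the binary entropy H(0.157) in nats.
0.4347 nats

The binary entropy function is:
H(p) = -p log(p) - (1-p) log(1-p)

H(0.157) = -0.157 × log_e(0.157) - 0.843 × log_e(0.843)
H(0.157) = 0.4347 nats

Note: Binary entropy is maximized at p=0.5 (H=1 bit) and minimized at p=0 or p=1 (H=0).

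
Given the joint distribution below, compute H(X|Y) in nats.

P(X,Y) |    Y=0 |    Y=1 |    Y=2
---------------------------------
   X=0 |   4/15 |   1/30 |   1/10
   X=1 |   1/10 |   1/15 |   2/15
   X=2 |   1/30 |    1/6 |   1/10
0.9326 nats

Using the chain rule: H(X|Y) = H(X,Y) - H(Y)

First, compute H(X,Y) = 2.0178 nats

Marginal P(Y) = (2/5, 4/15, 1/3)
H(Y) = 1.0852 nats

H(X|Y) = H(X,Y) - H(Y) = 2.0178 - 1.0852 = 0.9326 nats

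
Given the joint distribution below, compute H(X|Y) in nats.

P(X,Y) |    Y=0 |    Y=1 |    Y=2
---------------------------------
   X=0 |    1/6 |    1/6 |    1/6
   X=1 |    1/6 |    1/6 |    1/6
0.6931 nats

Using the chain rule: H(X|Y) = H(X,Y) - H(Y)

First, compute H(X,Y) = 1.7918 nats

Marginal P(Y) = (1/3, 1/3, 1/3)
H(Y) = 1.0986 nats

H(X|Y) = H(X,Y) - H(Y) = 1.7918 - 1.0986 = 0.6931 nats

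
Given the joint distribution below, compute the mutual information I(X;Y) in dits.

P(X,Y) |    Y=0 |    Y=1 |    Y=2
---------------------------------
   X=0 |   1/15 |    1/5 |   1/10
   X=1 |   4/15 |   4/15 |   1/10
0.0143 dits

Mutual information: I(X;Y) = H(X) + H(Y) - H(X,Y)

Marginals:
P(X) = (11/30, 19/30), H(X) = 0.2854 dits
P(Y) = (1/3, 7/15, 1/5), H(Y) = 0.4533 dits

Joint entropy: H(X,Y) = 0.7244 dits

I(X;Y) = 0.2854 + 0.4533 - 0.7244 = 0.0143 dits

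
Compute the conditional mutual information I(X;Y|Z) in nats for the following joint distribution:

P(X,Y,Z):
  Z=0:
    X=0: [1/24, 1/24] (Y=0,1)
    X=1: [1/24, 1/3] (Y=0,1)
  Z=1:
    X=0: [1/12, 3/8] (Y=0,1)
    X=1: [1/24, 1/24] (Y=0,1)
0.0463 nats

Conditional mutual information: I(X;Y|Z) = H(X|Z) + H(Y|Z) - H(X,Y|Z)

H(Z) = 0.6897
H(X,Z) = 1.1395 → H(X|Z) = 0.4499
H(Y,Z) = 1.1996 → H(Y|Z) = 0.5099
H(X,Y,Z) = 1.6032 → H(X,Y|Z) = 0.9135

I(X;Y|Z) = 0.4499 + 0.5099 - 0.9135 = 0.0463 nats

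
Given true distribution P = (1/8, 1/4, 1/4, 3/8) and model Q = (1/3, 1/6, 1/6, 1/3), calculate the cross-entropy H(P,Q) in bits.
2.0850 bits

Cross-entropy: H(P,Q) = -Σ p(x) log q(x)

Alternatively: H(P,Q) = H(P) + D_KL(P||Q)
H(P) = 1.9056 bits
D_KL(P||Q) = 0.1793 bits

H(P,Q) = 1.9056 + 0.1793 = 2.0850 bits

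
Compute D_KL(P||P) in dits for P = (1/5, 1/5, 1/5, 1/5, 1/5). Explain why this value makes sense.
0.0000 dits

KL divergence satisfies the Gibbs inequality: D_KL(P||Q) ≥ 0 for all distributions P, Q.

D_KL(P||Q) = Σ p(x) log(p(x)/q(x))
Each term is p(x) × log_10(p(x)/p(x)) = p(x) × log_10(1) = 0, so the sum is 0.
D_KL(P||Q) = 0.0000 dits

When P = Q, the KL divergence is exactly 0, as there is no 'divergence' between identical distributions.

This non-negativity is a fundamental property: relative entropy cannot be negative because it measures how different Q is from P.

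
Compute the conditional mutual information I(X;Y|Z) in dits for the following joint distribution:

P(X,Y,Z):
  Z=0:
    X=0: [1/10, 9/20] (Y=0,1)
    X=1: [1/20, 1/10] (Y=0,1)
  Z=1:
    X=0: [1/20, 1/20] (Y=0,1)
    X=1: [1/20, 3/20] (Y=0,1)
0.0072 dits

Conditional mutual information: I(X;Y|Z) = H(X|Z) + H(Y|Z) - H(X,Y|Z)

H(Z) = 0.2653
H(X,Z) = 0.5062 → H(X|Z) = 0.2409
H(Y,Z) = 0.5062 → H(Y|Z) = 0.2409
H(X,Y,Z) = 0.7398 → H(X,Y|Z) = 0.4746

I(X;Y|Z) = 0.2409 + 0.2409 - 0.4746 = 0.0072 dits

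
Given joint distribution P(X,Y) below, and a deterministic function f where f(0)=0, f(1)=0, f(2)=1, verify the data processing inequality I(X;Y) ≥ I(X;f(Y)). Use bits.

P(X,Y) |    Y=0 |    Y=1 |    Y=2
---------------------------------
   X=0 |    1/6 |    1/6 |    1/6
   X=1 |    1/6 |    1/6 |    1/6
I(X;Y) = 0.0000, I(X;f(Y)) = 0.0000, inequality holds: 0.0000 ≥ 0.0000

Data Processing Inequality: For any Markov chain X → Y → Z, we have I(X;Y) ≥ I(X;Z).

Here Z = f(Y) is a deterministic function of Y, forming X → Y → Z.

Original I(X;Y) = 0.0000 bits

After applying f:
P(X,Z) where Z=f(Y):
- P(X,Z=0) = P(X,Y=0) + P(X,Y=1)
- P(X,Z=1) = P(X,Y=2)

I(X;Z) = I(X;f(Y)) = 0.0000 bits

Verification: 0.0000 ≥ 0.0000 ✓

Information cannot be created by processing; the function f can only lose information about X.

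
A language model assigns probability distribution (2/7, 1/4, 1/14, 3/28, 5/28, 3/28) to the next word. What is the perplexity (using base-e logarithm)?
5.3617

Perplexity is e^H (or exp(H) for natural log).

First, H = -Σ p log p = 1.6793 nats
Perplexity = e^1.6793 = 5.3617

Interpretation: The model's uncertainty is equivalent to choosing uniformly among 5.4 options.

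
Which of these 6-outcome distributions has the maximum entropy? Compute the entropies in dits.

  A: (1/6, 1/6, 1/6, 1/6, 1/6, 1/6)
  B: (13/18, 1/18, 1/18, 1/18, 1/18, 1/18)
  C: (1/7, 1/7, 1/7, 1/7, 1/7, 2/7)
A

For a discrete distribution over n outcomes, entropy is maximized by the uniform distribution.

Computing entropies:
H(A) = 0.7782 dits
H(B) = 0.4508 dits
H(C) = 0.7591 dits

The uniform distribution (where all probabilities equal 1/6) achieves the maximum entropy of log_10(6) = 0.7782 dits.

Distribution A has the highest entropy.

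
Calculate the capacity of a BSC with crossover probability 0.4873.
0.0005 bits

For a binary symmetric channel (BSC) with error probability p:
Capacity C = 1 - H(p) bits per symbol

where H(p) = -p log₂(p) - (1-p) log₂(1-p) is the binary entropy function.

H(0.4873) = 0.9995 bits
C = 1 - 0.9995 = 0.0005 bits per symbol

This means we can reliably transmit up to 0.0005 bits of information per channel use.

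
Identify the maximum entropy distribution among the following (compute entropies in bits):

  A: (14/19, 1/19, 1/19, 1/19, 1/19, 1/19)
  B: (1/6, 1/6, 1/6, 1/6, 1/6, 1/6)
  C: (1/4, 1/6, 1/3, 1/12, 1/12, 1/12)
B

For a discrete distribution over n outcomes, entropy is maximized by the uniform distribution.

Computing entropies:
H(A) = 1.4425 bits
H(B) = 2.5850 bits
H(C) = 2.3554 bits

The uniform distribution (where all probabilities equal 1/6) achieves the maximum entropy of log_2(6) = 2.5850 bits.

Distribution B has the highest entropy.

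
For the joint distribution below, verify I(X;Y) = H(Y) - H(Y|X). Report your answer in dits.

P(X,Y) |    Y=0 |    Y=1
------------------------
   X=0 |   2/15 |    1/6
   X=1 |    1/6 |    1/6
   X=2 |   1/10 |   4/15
I(X;Y) = 0.0091 dits

Mutual information has multiple equivalent forms:
- I(X;Y) = H(X) - H(X|Y)
- I(X;Y) = H(Y) - H(Y|X)
- I(X;Y) = H(X) + H(Y) - H(X,Y)

Computing all quantities:
H(X) = 0.4757, H(Y) = 0.2923, H(X,Y) = 0.7588
H(X|Y) = 0.4665, H(Y|X) = 0.2832

Verification:
H(X) - H(X|Y) = 0.4757 - 0.4665 = 0.0091
H(Y) - H(Y|X) = 0.2923 - 0.2832 = 0.0091
H(X) + H(Y) - H(X,Y) = 0.4757 + 0.2923 - 0.7588 = 0.0091

All forms give I(X;Y) = 0.0091 dits. ✓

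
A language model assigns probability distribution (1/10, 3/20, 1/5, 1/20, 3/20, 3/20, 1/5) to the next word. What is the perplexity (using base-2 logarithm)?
6.5373

Perplexity is 2^H (or exp(H) for natural log).

First, H = -Σ p log p = 2.7087 bits
Perplexity = 2^2.7087 = 6.5373

Interpretation: The model's uncertainty is equivalent to choosing uniformly among 6.5 options.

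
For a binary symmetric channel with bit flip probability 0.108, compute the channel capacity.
0.5061 bits

For a binary symmetric channel (BSC) with error probability p:
Capacity C = 1 - H(p) bits per symbol

where H(p) = -p log₂(p) - (1-p) log₂(1-p) is the binary entropy function.

H(0.108) = 0.4939 bits
C = 1 - 0.4939 = 0.5061 bits per symbol

This means we can reliably transmit up to 0.5061 bits of information per channel use.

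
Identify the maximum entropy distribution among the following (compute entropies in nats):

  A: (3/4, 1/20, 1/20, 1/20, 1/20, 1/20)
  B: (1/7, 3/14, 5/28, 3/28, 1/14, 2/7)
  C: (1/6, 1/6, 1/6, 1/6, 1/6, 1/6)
C

For a discrete distribution over n outcomes, entropy is maximized by the uniform distribution.

Computing entropies:
H(A) = 0.9647 nats
H(B) = 1.7015 nats
H(C) = 1.7918 nats

The uniform distribution (where all probabilities equal 1/6) achieves the maximum entropy of log_e(6) = 1.7918 nats.

Distribution C has the highest entropy.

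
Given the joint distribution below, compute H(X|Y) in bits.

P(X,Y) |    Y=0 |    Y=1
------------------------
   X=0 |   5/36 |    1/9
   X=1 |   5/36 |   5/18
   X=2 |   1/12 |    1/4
1.5118 bits

Using the chain rule: H(X|Y) = H(X,Y) - H(Y)

First, compute H(X,Y) = 2.4554 bits

Marginal P(Y) = (13/36, 23/36)
H(Y) = 0.9436 bits

H(X|Y) = H(X,Y) - H(Y) = 2.4554 - 0.9436 = 1.5118 bits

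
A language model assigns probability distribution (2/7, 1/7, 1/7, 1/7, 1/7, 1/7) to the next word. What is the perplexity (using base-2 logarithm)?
5.7423

Perplexity is 2^H (or exp(H) for natural log).

First, H = -Σ p log p = 2.5216 bits
Perplexity = 2^2.5216 = 5.7423

Interpretation: The model's uncertainty is equivalent to choosing uniformly among 5.7 options.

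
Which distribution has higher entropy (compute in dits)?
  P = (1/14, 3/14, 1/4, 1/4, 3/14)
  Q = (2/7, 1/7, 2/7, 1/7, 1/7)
Q

Computing entropies in dits:
H(P) = 0.6696
H(Q) = 0.6731

Distribution Q has higher entropy.

Intuition: The distribution closer to uniform (more spread out) has higher entropy.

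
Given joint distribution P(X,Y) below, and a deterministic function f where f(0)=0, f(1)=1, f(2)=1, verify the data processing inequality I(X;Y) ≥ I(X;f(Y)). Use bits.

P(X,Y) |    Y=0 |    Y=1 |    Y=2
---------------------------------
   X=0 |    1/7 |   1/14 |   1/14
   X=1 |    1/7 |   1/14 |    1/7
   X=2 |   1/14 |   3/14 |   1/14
I(X;Y) = 0.1157, I(X;f(Y)) = 0.0500, inequality holds: 0.1157 ≥ 0.0500

Data Processing Inequality: For any Markov chain X → Y → Z, we have I(X;Y) ≥ I(X;Z).

Here Z = f(Y) is a deterministic function of Y, forming X → Y → Z.

Original I(X;Y) = 0.1157 bits

After applying f:
P(X,Z) where Z=f(Y):
- P(X,Z=0) = P(X,Y=0)
- P(X,Z=1) = P(X,Y=1) + P(X,Y=2)

I(X;Z) = I(X;f(Y)) = 0.0500 bits

Verification: 0.1157 ≥ 0.0500 ✓

Information cannot be created by processing; the function f can only lose information about X.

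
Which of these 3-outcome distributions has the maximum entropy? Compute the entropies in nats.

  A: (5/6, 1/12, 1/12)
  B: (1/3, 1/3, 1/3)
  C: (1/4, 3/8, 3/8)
B

For a discrete distribution over n outcomes, entropy is maximized by the uniform distribution.

Computing entropies:
H(A) = 0.5661 nats
H(B) = 1.0986 nats
H(C) = 1.0822 nats

The uniform distribution (where all probabilities equal 1/3) achieves the maximum entropy of log_e(3) = 1.0986 nats.

Distribution B has the highest entropy.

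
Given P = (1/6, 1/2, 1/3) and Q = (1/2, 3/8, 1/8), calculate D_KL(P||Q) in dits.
0.1249 dits

KL divergence: D_KL(P||Q) = Σ p(x) log(p(x)/q(x))

Computing term by term:
  x=0: 1/6 × log_10[(1/6)/(1/2)] = 1/6 × -0.4771 = -0.0795
  x=1: 1/2 × log_10[(1/2)/(3/8)] = 1/2 × 0.1249 = 0.0625
  x=2: 1/3 × log_10[(1/3)/(1/8)] = 1/3 × 0.4260 = 0.1420

D_KL(P||Q) = 0.1249 dits

Note: KL divergence is always non-negative and equals 0 iff P = Q.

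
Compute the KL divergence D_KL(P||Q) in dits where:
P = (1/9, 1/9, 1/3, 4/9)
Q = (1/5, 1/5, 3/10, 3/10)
0.0344 dits

KL divergence: D_KL(P||Q) = Σ p(x) log(p(x)/q(x))

Computing term by term:
  x=0: 1/9 × log_10[(1/9)/(1/5)] = 1/9 × -0.2553 = -0.0284
  x=1: 1/9 × log_10[(1/9)/(1/5)] = 1/9 × -0.2553 = -0.0284
  x=2: 1/3 × log_10[(1/3)/(3/10)] = 1/3 × 0.0458 = 0.0153
  x=3: 4/9 × log_10[(4/9)/(3/10)] = 4/9 × 0.1707 = 0.0759

D_KL(P||Q) = 0.0344 dits

Note: KL divergence is always non-negative and equals 0 iff P = Q.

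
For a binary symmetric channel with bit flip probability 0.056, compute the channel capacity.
0.6886 bits

For a binary symmetric channel (BSC) with error probability p:
Capacity C = 1 - H(p) bits per symbol

where H(p) = -p log₂(p) - (1-p) log₂(1-p) is the binary entropy function.

H(0.056) = 0.3114 bits
C = 1 - 0.3114 = 0.6886 bits per symbol

This means we can reliably transmit up to 0.6886 bits of information per channel use.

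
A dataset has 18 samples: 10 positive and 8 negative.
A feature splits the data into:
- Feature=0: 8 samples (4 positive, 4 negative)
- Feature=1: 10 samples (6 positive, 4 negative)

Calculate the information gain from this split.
0.0072 bits

Information Gain = H(Y) - H(Y|Feature)

Before split:
P(positive) = 10/18 = 0.5556
H(Y) = 0.9911 bits

After split:
Feature=0: H = 1.0000 bits (weight = 8/18)
Feature=1: H = 0.9710 bits (weight = 10/18)
H(Y|Feature) = (8/18)×1.0000 + (10/18)×0.9710 = 0.9839 bits

Information Gain = 0.9911 - 0.9839 = 0.0072 bits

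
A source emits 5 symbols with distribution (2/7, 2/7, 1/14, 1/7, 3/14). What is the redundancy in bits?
0.1399 bits

Redundancy measures how far a source is from maximum entropy:
R = H_max - H(X)

Maximum entropy for 5 symbols: H_max = log_2(5) = 2.3219 bits
Actual entropy: H(X) = 2.1820 bits
Redundancy: R = 2.3219 - 2.1820 = 0.1399 bits

This redundancy represents potential for compression: the source could be compressed by 0.1399 bits per symbol.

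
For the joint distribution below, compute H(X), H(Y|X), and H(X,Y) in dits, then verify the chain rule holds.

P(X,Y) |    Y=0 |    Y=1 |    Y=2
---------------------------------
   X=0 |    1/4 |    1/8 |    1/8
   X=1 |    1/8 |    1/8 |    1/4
H(X,Y) = 0.7526, H(X) = 0.3010, H(Y|X) = 0.4515 (all in dits)

Chain rule: H(X,Y) = H(X) + H(Y|X)

Left side — joint entropy directly:
H(X,Y) = -Σ p(x,y) log p(x,y) = 0.7526 dits

Right side — compute H(Y|X) from the conditional distributions:
P(X) = (1/2, 1/2), so H(X) = 0.3010 dits
H(Y|X) = Σ_x P(X=x) · H(Y|X=x):
  P(Y|X=0) = (1/2, 1/4, 1/4), H(Y|X=0) = 0.4515, weight P(X=0) = 1/2
  P(Y|X=1) = (1/4, 1/4, 1/2), H(Y|X=1) = 0.4515, weight P(X=1) = 1/2
H(Y|X) = 0.4515 dits

H(X) + H(Y|X) = 0.3010 + 0.4515 = 0.7526 dits

Both sides equal 0.7526 dits. ✓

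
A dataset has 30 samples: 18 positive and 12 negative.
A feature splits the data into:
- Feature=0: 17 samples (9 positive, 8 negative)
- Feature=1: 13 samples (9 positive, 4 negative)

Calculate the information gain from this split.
0.0198 bits

Information Gain = H(Y) - H(Y|Feature)

Before split:
P(positive) = 18/30 = 0.6000
H(Y) = 0.9710 bits

After split:
Feature=0: H = 0.9975 bits (weight = 17/30)
Feature=1: H = 0.8905 bits (weight = 13/30)
H(Y|Feature) = (17/30)×0.9975 + (13/30)×0.8905 = 0.9511 bits

Information Gain = 0.9710 - 0.9511 = 0.0198 bits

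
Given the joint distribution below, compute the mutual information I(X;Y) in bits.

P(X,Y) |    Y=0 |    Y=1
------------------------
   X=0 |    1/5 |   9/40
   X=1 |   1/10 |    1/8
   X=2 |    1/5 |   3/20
0.0082 bits

Mutual information: I(X;Y) = H(X) + H(Y) - H(X,Y)

Marginals:
P(X) = (17/40, 9/40, 7/20), H(X) = 1.5389 bits
P(Y) = (1/2, 1/2), H(Y) = 1.0000 bits

Joint entropy: H(X,Y) = 2.5307 bits

I(X;Y) = 1.5389 + 1.0000 - 2.5307 = 0.0082 bits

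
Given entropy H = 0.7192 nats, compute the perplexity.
2.0528

Perplexity is e^H (or exp(H) for natural log).

H = 0.7192 nats
Perplexity = e^0.7192 = 2.0528

Interpretation: The model's uncertainty is equivalent to choosing uniformly among 2.1 options.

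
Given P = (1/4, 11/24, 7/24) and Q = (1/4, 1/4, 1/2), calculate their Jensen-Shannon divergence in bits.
0.0424 bits

Jensen-Shannon divergence is:
JSD(P||Q) = 0.5 × D_KL(P||M) + 0.5 × D_KL(Q||M)
where M = 0.5 × (P + Q) is the mixture distribution.

M = 0.5 × (1/4, 11/24, 7/24) + 0.5 × (1/4, 1/4, 1/2) = (1/4, 0.354167, 0.395833)

D_KL(P||M) = 0.0420 bits
D_KL(Q||M) = 0.0429 bits

JSD(P||Q) = 0.5 × 0.0420 + 0.5 × 0.0429 = 0.0424 bits

Unlike KL divergence, JSD is symmetric and bounded: 0 ≤ JSD ≤ log(2).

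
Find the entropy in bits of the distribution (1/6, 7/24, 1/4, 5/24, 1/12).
2.2195 bits

Shannon entropy is H(X) = -Σ p(x) log p(x).

For P = (1/6, 7/24, 1/4, 5/24, 1/12):
H = -1/6 × log_2(1/6) -7/24 × log_2(7/24) -1/4 × log_2(1/4) -5/24 × log_2(5/24) -1/12 × log_2(1/12)
H = 2.2195 bits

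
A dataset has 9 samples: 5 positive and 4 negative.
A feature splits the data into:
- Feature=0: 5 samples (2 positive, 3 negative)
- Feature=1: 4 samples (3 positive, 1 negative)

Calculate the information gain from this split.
0.0911 bits

Information Gain = H(Y) - H(Y|Feature)

Before split:
P(positive) = 5/9 = 0.5556
H(Y) = 0.9911 bits

After split:
Feature=0: H = 0.9710 bits (weight = 5/9)
Feature=1: H = 0.8113 bits (weight = 4/9)
H(Y|Feature) = (5/9)×0.9710 + (4/9)×0.8113 = 0.9000 bits

Information Gain = 0.9911 - 0.9000 = 0.0911 bits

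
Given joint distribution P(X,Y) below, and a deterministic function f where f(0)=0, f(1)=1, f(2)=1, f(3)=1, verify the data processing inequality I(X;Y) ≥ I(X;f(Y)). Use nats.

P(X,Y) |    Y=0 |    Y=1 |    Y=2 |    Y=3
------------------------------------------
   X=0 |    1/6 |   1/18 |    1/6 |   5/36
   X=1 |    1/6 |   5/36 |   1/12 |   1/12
I(X;Y) = 0.0381, I(X;f(Y)) = 0.0008, inequality holds: 0.0381 ≥ 0.0008

Data Processing Inequality: For any Markov chain X → Y → Z, we have I(X;Y) ≥ I(X;Z).

Here Z = f(Y) is a deterministic function of Y, forming X → Y → Z.

Original I(X;Y) = 0.0381 nats

After applying f:
P(X,Z) where Z=f(Y):
- P(X,Z=0) = P(X,Y=0)
- P(X,Z=1) = P(X,Y=1) + P(X,Y=2) + P(X,Y=3)

I(X;Z) = I(X;f(Y)) = 0.0008 nats

Verification: 0.0381 ≥ 0.0008 ✓

Information cannot be created by processing; the function f can only lose information about X.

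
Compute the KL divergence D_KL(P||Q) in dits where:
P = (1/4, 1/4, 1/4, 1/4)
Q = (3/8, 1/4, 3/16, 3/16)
0.0184 dits

KL divergence: D_KL(P||Q) = Σ p(x) log(p(x)/q(x))

Computing term by term:
  x=0: 1/4 × log_10[(1/4)/(3/8)] = 1/4 × -0.1761 = -0.0440
  x=1: 1/4 × log_10[(1/4)/(1/4)] = 1/4 × 0.0000 = 0.0000
  x=2: 1/4 × log_10[(1/4)/(3/16)] = 1/4 × 0.1249 = 0.0312
  x=3: 1/4 × log_10[(1/4)/(3/16)] = 1/4 × 0.1249 = 0.0312

D_KL(P||Q) = 0.0184 dits

Note: KL divergence is always non-negative and equals 0 iff P = Q.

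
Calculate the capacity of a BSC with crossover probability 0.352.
0.0642 bits

For a binary symmetric channel (BSC) with error probability p:
Capacity C = 1 - H(p) bits per symbol

where H(p) = -p log₂(p) - (1-p) log₂(1-p) is the binary entropy function.

H(0.352) = 0.9358 bits
C = 1 - 0.9358 = 0.0642 bits per symbol

This means we can reliably transmit up to 0.0642 bits of information per channel use.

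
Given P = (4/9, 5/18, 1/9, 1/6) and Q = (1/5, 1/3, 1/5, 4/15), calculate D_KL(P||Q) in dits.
0.0697 dits

KL divergence: D_KL(P||Q) = Σ p(x) log(p(x)/q(x))

Computing term by term:
  x=0: 4/9 × log_10[(4/9)/(1/5)] = 4/9 × 0.3468 = 0.1541
  x=1: 5/18 × log_10[(5/18)/(1/3)] = 5/18 × -0.0792 = -0.0220
  x=2: 1/9 × log_10[(1/9)/(1/5)] = 1/9 × -0.2553 = -0.0284
  x=3: 1/6 × log_10[(1/6)/(4/15)] = 1/6 × -0.2041 = -0.0340

D_KL(P||Q) = 0.0697 dits

Note: KL divergence is always non-negative and equals 0 iff P = Q.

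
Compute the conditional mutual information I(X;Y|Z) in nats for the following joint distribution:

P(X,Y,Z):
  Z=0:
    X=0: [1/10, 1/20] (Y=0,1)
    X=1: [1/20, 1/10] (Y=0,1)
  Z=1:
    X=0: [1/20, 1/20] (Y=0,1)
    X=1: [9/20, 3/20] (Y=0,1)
0.0291 nats

Conditional mutual information: I(X;Y|Z) = H(X|Z) + H(Y|Z) - H(X,Y|Z)

H(Z) = 0.6109
H(X,Z) = 1.1059 → H(X|Z) = 0.4950
H(Y,Z) = 1.2376 → H(Y|Z) = 0.6267
H(X,Y,Z) = 1.7036 → H(X,Y|Z) = 1.0927

I(X;Y|Z) = 0.4950 + 0.6267 - 1.0927 = 0.0291 nats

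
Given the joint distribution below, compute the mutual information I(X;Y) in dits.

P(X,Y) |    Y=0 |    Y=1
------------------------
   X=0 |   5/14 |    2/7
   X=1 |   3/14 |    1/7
0.0004 dits

Mutual information: I(X;Y) = H(X) + H(Y) - H(X,Y)

Marginals:
P(X) = (9/14, 5/14), H(X) = 0.2831 dits
P(Y) = (4/7, 3/7), H(Y) = 0.2966 dits

Joint entropy: H(X,Y) = 0.5792 dits

I(X;Y) = 0.2831 + 0.2966 - 0.5792 = 0.0004 dits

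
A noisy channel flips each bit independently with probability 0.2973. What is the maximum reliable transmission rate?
0.1220 bits

For a binary symmetric channel (BSC) with error probability p:
Capacity C = 1 - H(p) bits per symbol

where H(p) = -p log₂(p) - (1-p) log₂(1-p) is the binary entropy function.

H(0.2973) = 0.8780 bits
C = 1 - 0.8780 = 0.1220 bits per symbol

This means we can reliably transmit up to 0.1220 bits of information per channel use.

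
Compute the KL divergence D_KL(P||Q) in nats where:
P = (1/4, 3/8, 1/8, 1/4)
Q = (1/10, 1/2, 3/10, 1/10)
0.2408 nats

KL divergence: D_KL(P||Q) = Σ p(x) log(p(x)/q(x))

Computing term by term:
  x=0: 1/4 × log_e[(1/4)/(1/10)] = 1/4 × 0.9163 = 0.2291
  x=1: 3/8 × log_e[(3/8)/(1/2)] = 3/8 × -0.2877 = -0.1079
  x=2: 1/8 × log_e[(1/8)/(3/10)] = 1/8 × -0.8755 = -0.1094
  x=3: 1/4 × log_e[(1/4)/(1/10)] = 1/4 × 0.9163 = 0.2291

D_KL(P||Q) = 0.2408 nats

Note: KL divergence is always non-negative and equals 0 iff P = Q.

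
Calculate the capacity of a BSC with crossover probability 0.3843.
0.0390 bits

For a binary symmetric channel (BSC) with error probability p:
Capacity C = 1 - H(p) bits per symbol

where H(p) = -p log₂(p) - (1-p) log₂(1-p) is the binary entropy function.

H(0.3843) = 0.9610 bits
C = 1 - 0.9610 = 0.0390 bits per symbol

This means we can reliably transmit up to 0.0390 bits of information per channel use.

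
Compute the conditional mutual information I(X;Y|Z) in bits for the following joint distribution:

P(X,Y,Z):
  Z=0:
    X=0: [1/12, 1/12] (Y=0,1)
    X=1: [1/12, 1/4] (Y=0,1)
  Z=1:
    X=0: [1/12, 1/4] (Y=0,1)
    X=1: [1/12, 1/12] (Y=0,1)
0.0441 bits

Conditional mutual information: I(X;Y|Z) = H(X|Z) + H(Y|Z) - H(X,Y|Z)

H(Z) = 1.0000
H(X,Z) = 1.9183 → H(X|Z) = 0.9183
H(Y,Z) = 1.9183 → H(Y|Z) = 0.9183
H(X,Y,Z) = 2.7925 → H(X,Y|Z) = 1.7925

I(X;Y|Z) = 0.9183 + 0.9183 - 1.7925 = 0.0441 bits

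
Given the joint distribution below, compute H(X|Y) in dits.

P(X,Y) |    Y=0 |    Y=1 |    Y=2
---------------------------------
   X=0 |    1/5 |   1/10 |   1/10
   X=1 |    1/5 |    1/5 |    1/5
0.2863 dits

Using the chain rule: H(X|Y) = H(X,Y) - H(Y)

First, compute H(X,Y) = 0.7592 dits

Marginal P(Y) = (2/5, 3/10, 3/10)
H(Y) = 0.4729 dits

H(X|Y) = H(X,Y) - H(Y) = 0.7592 - 0.4729 = 0.2863 dits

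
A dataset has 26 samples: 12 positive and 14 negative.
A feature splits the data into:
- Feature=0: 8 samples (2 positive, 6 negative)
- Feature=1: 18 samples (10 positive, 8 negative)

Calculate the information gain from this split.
0.0600 bits

Information Gain = H(Y) - H(Y|Feature)

Before split:
P(positive) = 12/26 = 0.4615
H(Y) = 0.9957 bits

After split:
Feature=0: H = 0.8113 bits (weight = 8/26)
Feature=1: H = 0.9911 bits (weight = 18/26)
H(Y|Feature) = (8/26)×0.8113 + (18/26)×0.9911 = 0.9358 bits

Information Gain = 0.9957 - 0.9358 = 0.0600 bits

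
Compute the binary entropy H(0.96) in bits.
0.2423 bits

The binary entropy function is:
H(p) = -p log(p) - (1-p) log(1-p)

H(0.96) = -0.96 × log_2(0.96) - 0.04 × log_2(0.04)
H(0.96) = 0.2423 bits

Note: Binary entropy is maximized at p=0.5 (H=1 bit) and minimized at p=0 or p=1 (H=0).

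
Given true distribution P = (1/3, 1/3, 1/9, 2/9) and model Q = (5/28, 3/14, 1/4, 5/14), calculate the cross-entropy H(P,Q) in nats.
1.4706 nats

Cross-entropy: H(P,Q) = -Σ p(x) log q(x)

Alternatively: H(P,Q) = H(P) + D_KL(P||Q)
H(P) = 1.3108 nats
D_KL(P||Q) = 0.1598 nats

H(P,Q) = 1.3108 + 0.1598 = 1.4706 nats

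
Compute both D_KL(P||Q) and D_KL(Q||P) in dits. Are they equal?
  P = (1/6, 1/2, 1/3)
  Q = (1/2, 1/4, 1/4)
D_KL(P||Q) = 0.1126, D_KL(Q||P) = 0.1321

KL divergence is not symmetric: D_KL(P||Q) ≠ D_KL(Q||P) in general.

D_KL(P||Q) = 0.1126 dits
D_KL(Q||P) = 0.1321 dits

No, they are not equal!

This asymmetry is why KL divergence is not a true distance metric.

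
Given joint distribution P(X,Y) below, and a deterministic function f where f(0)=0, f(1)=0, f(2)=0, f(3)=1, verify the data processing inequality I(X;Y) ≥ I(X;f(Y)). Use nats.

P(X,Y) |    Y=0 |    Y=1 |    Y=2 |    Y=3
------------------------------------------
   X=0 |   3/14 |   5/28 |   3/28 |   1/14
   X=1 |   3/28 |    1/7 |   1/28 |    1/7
I(X;Y) = 0.0408, I(X;f(Y)) = 0.0315, inequality holds: 0.0408 ≥ 0.0315

Data Processing Inequality: For any Markov chain X → Y → Z, we have I(X;Y) ≥ I(X;Z).

Here Z = f(Y) is a deterministic function of Y, forming X → Y → Z.

Original I(X;Y) = 0.0408 nats

After applying f:
P(X,Z) where Z=f(Y):
- P(X,Z=0) = P(X,Y=0) + P(X,Y=1) + P(X,Y=2)
- P(X,Z=1) = P(X,Y=3)

I(X;Z) = I(X;f(Y)) = 0.0315 nats

Verification: 0.0408 ≥ 0.0315 ✓

Information cannot be created by processing; the function f can only lose information about X.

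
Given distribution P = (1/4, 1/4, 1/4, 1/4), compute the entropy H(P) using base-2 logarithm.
2.0000 bits

Shannon entropy is H(X) = -Σ p(x) log p(x).

For P = (1/4, 1/4, 1/4, 1/4):
H = -1/4 × log_2(1/4) -1/4 × log_2(1/4) -1/4 × log_2(1/4) -1/4 × log_2(1/4)
H = 2.0000 bits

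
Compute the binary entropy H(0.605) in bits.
0.9680 bits

The binary entropy function is:
H(p) = -p log(p) - (1-p) log(1-p)

H(0.605) = -0.605 × log_2(0.605) - 0.395 × log_2(0.395)
H(0.605) = 0.9680 bits

Note: Binary entropy is maximized at p=0.5 (H=1 bit) and minimized at p=0 or p=1 (H=0).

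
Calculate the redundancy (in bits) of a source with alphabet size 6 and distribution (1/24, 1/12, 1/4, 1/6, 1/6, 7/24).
0.2151 bits

Redundancy measures how far a source is from maximum entropy:
R = H_max - H(X)

Maximum entropy for 6 symbols: H_max = log_2(6) = 2.5850 bits
Actual entropy: H(X) = 2.3699 bits
Redundancy: R = 2.5850 - 2.3699 = 0.2151 bits

This redundancy represents potential for compression: the source could be compressed by 0.2151 bits per symbol.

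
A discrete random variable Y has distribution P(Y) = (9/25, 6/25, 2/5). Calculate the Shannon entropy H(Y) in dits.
0.4677 dits

Shannon entropy is H(X) = -Σ p(x) log p(x).

For P = (9/25, 6/25, 2/5):
H = -9/25 × log_10(9/25) -6/25 × log_10(6/25) -2/5 × log_10(2/5)
H = 0.4677 dits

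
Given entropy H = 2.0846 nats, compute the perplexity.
8.0414

Perplexity is e^H (or exp(H) for natural log).

H = 2.0846 nats
Perplexity = e^2.0846 = 8.0414

Interpretation: The model's uncertainty is equivalent to choosing uniformly among 8.0 options.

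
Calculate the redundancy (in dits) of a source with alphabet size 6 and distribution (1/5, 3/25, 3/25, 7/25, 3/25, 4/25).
0.0247 dits

Redundancy measures how far a source is from maximum entropy:
R = H_max - H(X)

Maximum entropy for 6 symbols: H_max = log_10(6) = 0.7782 dits
Actual entropy: H(X) = 0.7534 dits
Redundancy: R = 0.7782 - 0.7534 = 0.0247 dits

This redundancy represents potential for compression: the source could be compressed by 0.0247 dits per symbol.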